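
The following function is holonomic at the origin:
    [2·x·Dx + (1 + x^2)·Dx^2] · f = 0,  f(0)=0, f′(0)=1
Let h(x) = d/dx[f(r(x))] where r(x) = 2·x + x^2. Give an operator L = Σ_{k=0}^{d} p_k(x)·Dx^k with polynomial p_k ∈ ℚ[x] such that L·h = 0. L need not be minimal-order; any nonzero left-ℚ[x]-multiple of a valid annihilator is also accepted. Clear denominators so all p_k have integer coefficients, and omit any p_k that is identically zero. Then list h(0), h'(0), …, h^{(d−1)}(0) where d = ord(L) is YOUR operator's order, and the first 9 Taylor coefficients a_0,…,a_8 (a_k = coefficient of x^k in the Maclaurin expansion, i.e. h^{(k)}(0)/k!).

L = (-1 + 8·x + 16·x^2 + 12·x^3 + 3·x^4) + (1 + x + 4·x^2 + 8·x^3 + 5·x^4 + x^5)·Dx  (order 1).
h: a_k = 2, 2, -8, -16, 22, 94, -16, -448, -334, …
ICs: h(0) = 2.

f: a_k = 0, 1, 0, -1/3, 0, 1/5, 0, -1/7, 0, …
h₀=f(r): pull back L_f along r ⇒ L₀.
h=h₀': d/dx-closure on L₀ ⇒ L.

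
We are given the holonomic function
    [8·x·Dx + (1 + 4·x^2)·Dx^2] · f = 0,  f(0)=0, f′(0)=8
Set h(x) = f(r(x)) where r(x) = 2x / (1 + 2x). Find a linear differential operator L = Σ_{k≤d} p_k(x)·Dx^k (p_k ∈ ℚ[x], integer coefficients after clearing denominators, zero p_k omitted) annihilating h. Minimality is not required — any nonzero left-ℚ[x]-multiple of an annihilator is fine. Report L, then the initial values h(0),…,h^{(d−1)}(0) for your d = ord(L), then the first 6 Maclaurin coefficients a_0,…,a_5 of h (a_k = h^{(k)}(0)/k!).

L = (4 + 40·x)·Dx + (1 + 4·x + 20·x^2)·Dx^2  (order 2).
h: a_k = 0, 16, -32, -64/3, 384, -4864/5, …
ICs: h(0) = 0, h′(0) = 16.

f: a_k = 0, 8, 0, -32/3, 0, 128/5, …
Substitute x→r, Dx→(1/r')Dx; clear ⇒ L₀.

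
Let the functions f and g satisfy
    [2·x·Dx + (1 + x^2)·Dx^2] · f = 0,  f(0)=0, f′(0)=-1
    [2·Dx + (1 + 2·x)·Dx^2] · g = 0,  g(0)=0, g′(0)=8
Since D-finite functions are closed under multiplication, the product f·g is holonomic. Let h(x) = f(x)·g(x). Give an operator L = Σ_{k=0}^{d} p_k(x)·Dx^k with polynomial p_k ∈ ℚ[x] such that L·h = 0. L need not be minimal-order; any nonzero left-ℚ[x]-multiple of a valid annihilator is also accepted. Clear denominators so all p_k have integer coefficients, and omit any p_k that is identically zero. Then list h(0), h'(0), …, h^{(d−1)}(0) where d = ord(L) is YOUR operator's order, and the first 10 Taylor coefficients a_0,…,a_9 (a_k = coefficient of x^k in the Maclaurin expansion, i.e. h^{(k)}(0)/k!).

f: a_k = 0, -1, 0, 1/3, 0, -1/5, 0, 1/7, 0, -1/9, …
g: a_k = 0, 8, -8, 32/3, -16, 128/5, -128/3, 512/7, -128, 2048/9, …
L₀ := L_f ⊗_s L_g (sym. prod.), ord ≤ 4.
L = (24 + 80·x + 88·x^2 + 240·x^3 + 240·x^4 + 208·x^5 + 16·x^7)·Dx + (12 + 80·x + 332·x^2 + 608·x^3 + 880·x^4 + 744·x^5 + 560·x^6 + 24·x^7 + 56·x^8)·Dx^2 + (12 + 52·x + 168·x^2 + 372·x^3 + 516·x^4 + 564·x^5 + 384·x^6 + 276·x^7 + 24·x^8 + 32·x^9)·Dx^3 + (2 + 12·x + 34·x^2 + 64·x^3 + 87·x^4 + 96·x^5 + 84·x^6 + 48·x^7 + 33·x^8 + 4·x^9 + 4·x^10)·Dx^4  (order 4).
h: a_k = 0, 0, -8, 8, -8, 40/3, -1064/45, 584/15, -328/5, 36488/315, …
ICs: h(0) = 0, h′(0) = 0, h′′(0) = -16, h′′′(0) = 48.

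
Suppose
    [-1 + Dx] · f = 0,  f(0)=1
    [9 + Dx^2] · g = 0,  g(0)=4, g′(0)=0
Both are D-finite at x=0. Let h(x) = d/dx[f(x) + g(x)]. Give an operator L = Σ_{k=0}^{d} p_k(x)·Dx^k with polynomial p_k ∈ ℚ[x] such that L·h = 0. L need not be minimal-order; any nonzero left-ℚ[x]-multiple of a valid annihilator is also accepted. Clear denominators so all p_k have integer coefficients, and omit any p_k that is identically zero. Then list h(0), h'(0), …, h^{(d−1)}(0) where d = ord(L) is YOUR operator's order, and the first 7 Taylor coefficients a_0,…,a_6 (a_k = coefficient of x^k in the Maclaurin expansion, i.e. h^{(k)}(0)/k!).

f: a_k = 1, 1, 1/2, 1/6, 1/24, 1/120, 1/720, …
g: a_k = 4, 0, -18, 0, 27/2, 0, -81/20, …
h₀=f+g: left-lcm gives L₀, ord ≤ 3.
h₀' ⇒ L via d/dx closure of L₀.
L = 9 - 9·Dx + Dx^2 - Dx^3  (order 3).
h: a_k = 1, -35, 1/2, 325/6, 1/24, -583/24, 1/720, …
ICs: h(0) = 1, h′(0) = -35, h′′(0) = 1.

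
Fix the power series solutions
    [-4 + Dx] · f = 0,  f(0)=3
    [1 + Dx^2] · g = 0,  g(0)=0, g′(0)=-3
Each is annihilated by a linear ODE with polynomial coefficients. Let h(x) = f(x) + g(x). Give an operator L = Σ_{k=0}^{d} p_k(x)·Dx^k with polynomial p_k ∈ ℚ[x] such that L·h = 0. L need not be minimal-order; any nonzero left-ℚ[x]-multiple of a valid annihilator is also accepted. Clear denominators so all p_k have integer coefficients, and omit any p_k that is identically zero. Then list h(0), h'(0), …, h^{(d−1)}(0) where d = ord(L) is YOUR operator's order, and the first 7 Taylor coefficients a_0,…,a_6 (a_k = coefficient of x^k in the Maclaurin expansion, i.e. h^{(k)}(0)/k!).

L = -4 + Dx - 4·Dx^2 + Dx^3  (order 3).
h: a_k = 3, 9, 24, 65/2, 32, 1023/40, 256/15, …
ICs: h(0) = 3, h′(0) = 9, h′′(0) = 48.

f: a_k = 3, 12, 24, 32, 32, 128/5, 256/15, …
g: a_k = 0, -3, 0, 1/2, 0, -1/40, 0, …
Sum ⇒ L₀ = lclm(L_f,L_g) in ℚ(x)⟨Dx⟩.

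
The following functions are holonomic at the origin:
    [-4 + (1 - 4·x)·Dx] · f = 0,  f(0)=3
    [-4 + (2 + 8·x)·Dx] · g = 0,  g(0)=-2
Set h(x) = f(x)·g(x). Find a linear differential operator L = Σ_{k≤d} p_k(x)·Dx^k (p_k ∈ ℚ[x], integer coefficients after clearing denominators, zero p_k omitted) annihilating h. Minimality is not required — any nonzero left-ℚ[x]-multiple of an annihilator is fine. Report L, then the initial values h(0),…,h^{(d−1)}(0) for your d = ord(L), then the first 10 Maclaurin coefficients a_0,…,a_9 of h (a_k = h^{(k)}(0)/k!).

L = (6 + 8·x) + (-1 + 16·x^2)·Dx  (order 1).
h: a_k = -6, -36, -132, -552, -2148, -8760, -34536, -139728, -553764, -2232216, …
ICs: h(0) = -6.

f: a_k = 3, 12, 48, 192, 768, 3072, 12288, 49152, 196608, 786432, …
g: a_k = -2, -4, 4, -8, 20, -56, 168, -528, 1716, -5720, …
Product ⇒ symmetric product L₀, ord ≤ 1.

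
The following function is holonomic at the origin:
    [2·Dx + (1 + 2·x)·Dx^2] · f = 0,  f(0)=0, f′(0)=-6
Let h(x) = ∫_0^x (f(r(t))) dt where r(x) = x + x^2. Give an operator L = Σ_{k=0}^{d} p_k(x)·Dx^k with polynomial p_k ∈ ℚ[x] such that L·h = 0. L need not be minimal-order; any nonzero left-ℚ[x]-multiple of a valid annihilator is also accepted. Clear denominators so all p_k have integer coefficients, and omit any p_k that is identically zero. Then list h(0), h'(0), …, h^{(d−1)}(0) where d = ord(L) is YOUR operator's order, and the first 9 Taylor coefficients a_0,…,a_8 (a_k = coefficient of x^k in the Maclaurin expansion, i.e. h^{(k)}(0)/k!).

f: a_k = 0, -6, 6, -8, 12, -96/5, 32, -384/7, 96, …
h₀=f(r): pull back L_f along r ⇒ L₀.
∫: right-multiply L₀ by Dx.
L = (4·x + 4·x^2)·Dx^2 + (1 + 4·x + 6·x^2 + 4·x^3)·Dx^3  (order 3).
h: a_k = 0, 0, -3, 0, 1, -6/5, 4/5, 0, -6/7, …
ICs: h(0) = 0, h′(0) = 0, h′′(0) = -6.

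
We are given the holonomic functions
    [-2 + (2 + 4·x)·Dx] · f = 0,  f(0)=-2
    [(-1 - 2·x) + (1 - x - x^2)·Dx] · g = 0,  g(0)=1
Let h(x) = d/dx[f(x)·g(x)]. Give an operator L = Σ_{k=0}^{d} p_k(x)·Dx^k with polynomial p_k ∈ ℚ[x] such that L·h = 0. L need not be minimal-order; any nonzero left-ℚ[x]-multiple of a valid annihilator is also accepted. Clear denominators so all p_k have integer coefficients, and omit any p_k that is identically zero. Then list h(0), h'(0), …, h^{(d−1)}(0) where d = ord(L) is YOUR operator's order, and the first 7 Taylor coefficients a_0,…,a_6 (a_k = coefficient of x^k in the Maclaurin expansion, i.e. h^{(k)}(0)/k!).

f: a_k = -2, -2, 1, -1, 5/4, -7/4, 21/8, …
g: a_k = 1, 1, 2, 3, 5, 8, 13, …
Product ⇒ symmetric product L₀, ord ≤ 1.
h=h₀': d/dx-closure on L₀ ⇒ L.
L = (5 + 30·x + 45·x^2 + 30·x^3 + 15·x^4) + (-2 - 5·x + 10·x^3 + 15·x^4 + 6·x^5)·Dx  (order 1).
h: a_k = -4, -10, -30, -55, -255/2, -879/4, -1855/4, …
ICs: h(0) = -4.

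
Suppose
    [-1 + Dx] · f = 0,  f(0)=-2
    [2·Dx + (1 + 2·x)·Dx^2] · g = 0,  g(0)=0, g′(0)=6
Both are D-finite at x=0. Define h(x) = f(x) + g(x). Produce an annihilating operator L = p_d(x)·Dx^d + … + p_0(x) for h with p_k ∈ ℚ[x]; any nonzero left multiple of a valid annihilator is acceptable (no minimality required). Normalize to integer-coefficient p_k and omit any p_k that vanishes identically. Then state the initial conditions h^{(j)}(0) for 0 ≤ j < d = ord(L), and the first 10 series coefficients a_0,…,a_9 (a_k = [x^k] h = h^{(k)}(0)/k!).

f: a_k = -2, -2, -1, -1/3, -1/12, -1/60, -1/360, -1/2520, -1/20160, -1/181440, …
g: a_k = 0, 6, -6, 8, -12, 96/5, -32, 384/7, -96, 512/3, …
h₀=f+g: left-lcm gives L₀, ord ≤ 3.
L = (-10 - 4·x)·Dx + (7 - 4·x - 4·x^2)·Dx^2 + (3 + 8·x + 4·x^2)·Dx^3  (order 3).
h: a_k = -2, 4, -7, 23/3, -145/12, 1151/60, -11521/360, 138239/2520, -1935361/20160, 30965759/181440, …
ICs: h(0) = -2, h′(0) = 4, h′′(0) = -14.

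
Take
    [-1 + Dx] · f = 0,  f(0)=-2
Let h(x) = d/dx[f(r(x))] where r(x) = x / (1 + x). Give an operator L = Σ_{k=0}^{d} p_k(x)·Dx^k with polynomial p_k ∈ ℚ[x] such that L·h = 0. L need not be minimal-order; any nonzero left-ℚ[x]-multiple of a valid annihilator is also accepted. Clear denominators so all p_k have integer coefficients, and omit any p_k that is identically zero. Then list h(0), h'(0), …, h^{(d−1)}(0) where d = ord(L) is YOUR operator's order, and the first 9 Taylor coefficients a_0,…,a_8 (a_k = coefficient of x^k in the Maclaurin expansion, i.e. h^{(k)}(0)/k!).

f: a_k = -2, -2, -1, -1/3, -1/12, -1/60, -1/360, -1/2520, -1/20160, …
Change of var in L_f (x↦r) gives L₀.
Differentiate: ansatz ord ≤ ord L₀ ⇒ L.
L = (-1 - 2·x) + (-1 - 2·x - x^2)·Dx  (order 1).
h: a_k = -2, 2, -1, -1/3, 19/12, -151/60, 1091/360, -7841/2520, 56519/20160, …
ICs: h(0) = -2.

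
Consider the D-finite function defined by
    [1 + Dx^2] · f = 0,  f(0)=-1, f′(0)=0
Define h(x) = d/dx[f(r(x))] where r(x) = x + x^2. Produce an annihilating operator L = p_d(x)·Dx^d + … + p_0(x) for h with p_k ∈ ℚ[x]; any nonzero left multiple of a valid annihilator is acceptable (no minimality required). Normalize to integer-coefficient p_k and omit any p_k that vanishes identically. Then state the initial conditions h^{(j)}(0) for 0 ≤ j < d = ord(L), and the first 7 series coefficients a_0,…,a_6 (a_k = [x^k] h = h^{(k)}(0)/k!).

f: a_k = -1, 0, 1/2, 0, -1/24, 0, 1/720, …
Change of var in L_f (x↦r) gives L₀.
Differentiate: ansatz ord ≤ ord L₀ ⇒ L.
L = (13 + 8·x + 24·x^2 + 32·x^3 + 16·x^4) + (-6 - 12·x)·Dx + (1 + 4·x + 4·x^2)·Dx^2  (order 2).
h: a_k = 0, 1, 3, 11/6, -5/6, -179/120, -133/120, …
ICs: h(0) = 0, h′(0) = 1.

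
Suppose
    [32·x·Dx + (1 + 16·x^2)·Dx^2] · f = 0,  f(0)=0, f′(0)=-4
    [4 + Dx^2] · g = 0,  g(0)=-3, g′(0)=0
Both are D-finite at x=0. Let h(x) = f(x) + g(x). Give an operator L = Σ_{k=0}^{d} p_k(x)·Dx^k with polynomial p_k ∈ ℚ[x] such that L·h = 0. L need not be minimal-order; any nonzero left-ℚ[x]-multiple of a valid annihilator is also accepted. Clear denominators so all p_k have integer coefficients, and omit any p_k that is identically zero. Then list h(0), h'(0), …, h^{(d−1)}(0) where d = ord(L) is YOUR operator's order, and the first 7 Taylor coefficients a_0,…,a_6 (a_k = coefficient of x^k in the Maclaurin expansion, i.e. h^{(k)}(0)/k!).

f: a_k = 0, -4, 0, 64/3, 0, -1024/5, 0, …
g: a_k = -3, 0, 6, 0, -2, 0, 4/15, …
Weyl lclm of L_f,L_g ⇒ L₀ (ord ≤ 4).
L = (-6016·x + 102400·x^3 + 32768·x^5)·Dx + (-28 + 1216·x^2 + 27648·x^4 + 16384·x^6)·Dx^2 + (-1504·x + 25600·x^3 + 8192·x^5)·Dx^3 + (-7 + 304·x^2 + 6912·x^4 + 4096·x^6)·Dx^4  (order 4).
h: a_k = -3, -4, 6, 64/3, -2, -1024/5, 4/15, …
ICs: h(0) = -3, h′(0) = -4, h′′(0) = 12, h′′′(0) = 128.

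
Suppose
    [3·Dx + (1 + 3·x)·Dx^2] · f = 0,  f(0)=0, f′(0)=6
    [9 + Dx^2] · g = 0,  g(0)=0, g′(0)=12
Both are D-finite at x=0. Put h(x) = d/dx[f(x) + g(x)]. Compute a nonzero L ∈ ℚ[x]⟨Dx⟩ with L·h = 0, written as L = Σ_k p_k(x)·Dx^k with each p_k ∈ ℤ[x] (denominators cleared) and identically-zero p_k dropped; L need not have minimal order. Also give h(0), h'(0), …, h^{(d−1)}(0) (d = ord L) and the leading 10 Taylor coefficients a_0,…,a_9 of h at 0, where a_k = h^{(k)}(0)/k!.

f: a_k = 0, 6, -9, 18, -81/2, 486/5, -243, 4374/7, -6561/4, 4374, …
g: a_k = 0, 12, 0, -18, 0, 81/10, 0, -243/140, 0, 243/1120, …
h₀=f+g: left-lcm gives L₀, ord ≤ 4.
h₀' ⇒ L via d/dx closure of L₀.
L = (63 + 54·x + 81·x^2) + (9 + 45·x + 81·x^2 + 81·x^3)·Dx + (7 + 6·x + 9·x^2)·Dx^2 + (1 + 5·x + 9·x^2 + 9·x^3)·Dx^3  (order 3).
h: a_k = 18, -18, 0, -162, 1053/2, -1458, 87237/20, -13122, 44092107/1120, -118098, …
ICs: h(0) = 18, h′(0) = -18, h′′(0) = 0.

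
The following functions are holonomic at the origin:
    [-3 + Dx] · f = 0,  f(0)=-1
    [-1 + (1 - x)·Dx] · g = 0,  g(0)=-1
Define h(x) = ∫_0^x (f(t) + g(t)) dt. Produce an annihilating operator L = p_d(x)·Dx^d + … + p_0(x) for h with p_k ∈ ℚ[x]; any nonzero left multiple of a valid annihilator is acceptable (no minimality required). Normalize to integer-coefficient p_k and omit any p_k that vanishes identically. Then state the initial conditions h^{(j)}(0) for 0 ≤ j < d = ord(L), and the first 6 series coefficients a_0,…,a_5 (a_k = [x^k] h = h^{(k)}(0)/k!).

f: a_k = -1, -3, -9/2, -9/2, -27/8, -81/40, …
g: a_k = -1, -1, -1, -1, -1, -1, …
Sum ⇒ L₀ = lclm(L_f,L_g) in ℚ(x)⟨Dx⟩.
Integrate: L := L₀·Dx.
L = (-3 + 9·x)·Dx + (7 - 18·x + 9·x^2)·Dx^2 + (-2 + 5·x - 3·x^2)·Dx^3  (order 3).
h: a_k = 0, -2, -2, -11/6, -11/8, -7/8, …
ICs: h(0) = 0, h′(0) = -2, h′′(0) = -4.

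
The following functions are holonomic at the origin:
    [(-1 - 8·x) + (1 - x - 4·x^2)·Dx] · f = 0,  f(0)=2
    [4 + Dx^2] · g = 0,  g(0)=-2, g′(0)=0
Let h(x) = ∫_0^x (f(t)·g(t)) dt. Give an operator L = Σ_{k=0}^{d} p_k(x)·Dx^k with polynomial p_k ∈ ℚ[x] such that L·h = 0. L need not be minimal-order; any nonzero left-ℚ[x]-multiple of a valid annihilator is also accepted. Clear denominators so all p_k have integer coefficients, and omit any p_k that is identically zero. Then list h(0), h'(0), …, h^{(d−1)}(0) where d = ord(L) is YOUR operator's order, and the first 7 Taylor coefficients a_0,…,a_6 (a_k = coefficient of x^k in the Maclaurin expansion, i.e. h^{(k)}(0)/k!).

f: a_k = 2, 2, 10, 18, 58, 130, 362, …
g: a_k = -2, 0, 4, 0, -4/3, 0, 8/45, …
Sym-product of L_f,L_g gives L₀ (≤ ord 2).
Integrate: L := L₀·Dx.
L = (4 + 4·x + 16·x^2)·Dx + (2 + 16·x)·Dx^2 + (-1 + x + 4·x^2)·Dx^3  (order 3).
h: a_k = 0, -4, -2, -4, -7, -236/15, -286/9, …
ICs: h(0) = 0, h′(0) = -4, h′′(0) = -4.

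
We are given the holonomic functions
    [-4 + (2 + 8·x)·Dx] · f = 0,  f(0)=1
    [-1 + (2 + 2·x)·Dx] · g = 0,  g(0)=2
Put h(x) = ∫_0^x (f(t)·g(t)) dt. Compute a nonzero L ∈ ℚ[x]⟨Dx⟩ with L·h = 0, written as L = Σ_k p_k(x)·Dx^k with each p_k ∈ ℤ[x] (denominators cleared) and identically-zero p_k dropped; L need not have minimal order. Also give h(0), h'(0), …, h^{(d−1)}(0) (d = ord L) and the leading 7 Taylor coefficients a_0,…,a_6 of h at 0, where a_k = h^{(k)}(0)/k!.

f: a_k = 1, 2, -2, 4, -10, 28, -84, …
g: a_k = 2, 1, -1/4, 1/8, -5/64, 7/128, -21/512, …
L₀ := L_f ⊗_s L_g (sym. prod.), ord ≤ 1.
∫: right-multiply L₀ by Dx.
L = (-5 - 8·x)·Dx + (2 + 10·x + 8·x^2)·Dx^2  (order 2).
h: a_k = 0, 2, 5/2, -3/4, 45/32, -981/320, 1905/256, …
ICs: h(0) = 0, h′(0) = 2.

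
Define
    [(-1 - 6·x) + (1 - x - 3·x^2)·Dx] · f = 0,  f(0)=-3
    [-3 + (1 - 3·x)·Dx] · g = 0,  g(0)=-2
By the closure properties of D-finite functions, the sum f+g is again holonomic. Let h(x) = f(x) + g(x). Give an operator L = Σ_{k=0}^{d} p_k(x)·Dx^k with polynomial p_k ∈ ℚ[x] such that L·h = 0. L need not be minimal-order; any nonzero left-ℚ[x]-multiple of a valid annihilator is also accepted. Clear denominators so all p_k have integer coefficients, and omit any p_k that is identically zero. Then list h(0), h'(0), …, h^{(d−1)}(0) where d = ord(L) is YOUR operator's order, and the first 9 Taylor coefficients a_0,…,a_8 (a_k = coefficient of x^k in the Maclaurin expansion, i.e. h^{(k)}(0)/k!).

f: a_k = -3, -3, -12, -21, -57, -120, -291, -651, -1524, …
g: a_k = -2, -6, -18, -54, -162, -486, -1458, -4374, -13122, …
f+g: L₀ = lclm(L_f,L_g), ord ≤ 1+1.
L = (6 - 108·x + 162·x^2 - 162·x^3) + (10 - 6·x - 108·x^2 + 270·x^3 - 324·x^4)·Dx + (-2 + 14·x - 33·x^2 + 18·x^3 + 54·x^4 - 81·x^5)·Dx^2  (order 2).
h: a_k = -5, -9, -30, -75, -219, -606, -1749, -5025, -14646, …
ICs: h(0) = -5, h′(0) = -9.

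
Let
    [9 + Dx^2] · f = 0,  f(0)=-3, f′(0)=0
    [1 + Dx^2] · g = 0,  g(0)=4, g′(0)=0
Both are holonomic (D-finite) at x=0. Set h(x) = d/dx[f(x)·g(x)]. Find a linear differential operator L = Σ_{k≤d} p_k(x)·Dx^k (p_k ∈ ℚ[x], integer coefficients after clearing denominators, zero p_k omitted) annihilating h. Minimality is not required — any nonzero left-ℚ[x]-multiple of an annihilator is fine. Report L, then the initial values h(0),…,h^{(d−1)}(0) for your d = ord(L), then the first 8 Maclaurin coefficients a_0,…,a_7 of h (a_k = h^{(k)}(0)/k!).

f: a_k = -3, 0, 27/2, 0, -81/8, 0, 243/80, 0, …
g: a_k = 4, 0, -2, 0, 1/6, 0, -1/180, 0, …
Sym-product of L_f,L_g gives L₀ (≤ ord 4).
h₀' ⇒ L via d/dx closure of L₀.
L = 64 + 20·Dx^2 + Dx^4  (order 4).
h: a_k = 0, 120, 0, -272, 0, 208, 0, -8224/105, …
ICs: h(0) = 0, h′(0) = 120, h′′(0) = 0, h′′′(0) = -1632.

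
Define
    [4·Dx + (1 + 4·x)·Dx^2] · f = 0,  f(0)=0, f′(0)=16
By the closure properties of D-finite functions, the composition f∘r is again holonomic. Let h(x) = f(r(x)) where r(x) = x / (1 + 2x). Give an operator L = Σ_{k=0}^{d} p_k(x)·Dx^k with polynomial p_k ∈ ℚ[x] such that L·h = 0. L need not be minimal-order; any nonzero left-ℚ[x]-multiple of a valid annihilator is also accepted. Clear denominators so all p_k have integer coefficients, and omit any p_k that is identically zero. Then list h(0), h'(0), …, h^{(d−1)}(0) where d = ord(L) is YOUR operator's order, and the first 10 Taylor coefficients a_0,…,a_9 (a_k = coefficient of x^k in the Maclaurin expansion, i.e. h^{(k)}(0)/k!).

f: a_k = 0, 16, -32, 256/3, -256, 4096/5, -8192/3, 65536/7, -32768, 1048576/9, …
h₀=f(r): pull back L_f along r ⇒ L₀.
L = (8 + 24·x)·Dx + (1 + 8·x + 12·x^2)·Dx^2  (order 2).
h: a_k = 0, 16, -64, 832/3, -1280, 30976/5, -93184/3, 1119232/7, -839680, 40308736/9, …
ICs: h(0) = 0, h′(0) = 16.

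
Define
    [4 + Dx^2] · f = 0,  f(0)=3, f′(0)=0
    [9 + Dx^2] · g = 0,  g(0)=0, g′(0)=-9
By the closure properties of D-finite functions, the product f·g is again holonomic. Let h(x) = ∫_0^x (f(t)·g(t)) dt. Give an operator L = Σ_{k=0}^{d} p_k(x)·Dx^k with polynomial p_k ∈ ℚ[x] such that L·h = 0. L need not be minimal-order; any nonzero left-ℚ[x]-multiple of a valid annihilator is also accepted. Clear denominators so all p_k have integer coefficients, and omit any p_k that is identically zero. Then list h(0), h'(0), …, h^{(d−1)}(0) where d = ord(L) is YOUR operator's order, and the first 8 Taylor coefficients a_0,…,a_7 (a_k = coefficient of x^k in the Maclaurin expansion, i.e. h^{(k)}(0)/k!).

f: a_k = 3, 0, -6, 0, 2, 0, -4/15, 0, …
g: a_k = 0, -9, 0, 27/2, 0, -243/40, 0, 729/560, …
L₀ := L_f ⊗_s L_g (sym. prod.), ord ≤ 4.
h=∫₀ˣh₀: take L = L₀·Dx.
L = 25·Dx + 26·Dx^3 + Dx^5  (order 5).
h: a_k = 0, 0, -27/2, 0, 189/8, 0, -1563/80, 0, …
ICs: h(0) = 0, h′(0) = 0, h′′(0) = -27, h′′′(0) = 0, h′′′′(0) = 567.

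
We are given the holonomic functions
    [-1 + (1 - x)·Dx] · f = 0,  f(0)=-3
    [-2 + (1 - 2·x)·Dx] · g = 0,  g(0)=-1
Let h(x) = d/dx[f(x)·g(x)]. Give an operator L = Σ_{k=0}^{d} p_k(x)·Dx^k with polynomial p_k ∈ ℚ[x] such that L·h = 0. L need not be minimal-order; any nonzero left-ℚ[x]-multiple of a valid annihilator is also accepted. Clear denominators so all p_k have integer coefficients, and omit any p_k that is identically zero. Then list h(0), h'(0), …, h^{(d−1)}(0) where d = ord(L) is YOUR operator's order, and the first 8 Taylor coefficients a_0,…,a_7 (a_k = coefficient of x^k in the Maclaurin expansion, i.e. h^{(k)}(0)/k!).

f: a_k = -3, -3, -3, -3, -3, -3, -3, -3, …
g: a_k = -1, -2, -4, -8, -16, -32, -64, -128, …
L₀ := L_f ⊗_s L_g (sym. prod.), ord ≤ 1.
Differentiate: ansatz ord ≤ ord L₀ ⇒ L.
L = (14 - 36·x + 24·x^2) + (-3 + 13·x - 18·x^2 + 8·x^3)·Dx  (order 1).
h: a_k = 9, 42, 135, 372, 945, 2286, 5355, 12264, …
ICs: h(0) = 9.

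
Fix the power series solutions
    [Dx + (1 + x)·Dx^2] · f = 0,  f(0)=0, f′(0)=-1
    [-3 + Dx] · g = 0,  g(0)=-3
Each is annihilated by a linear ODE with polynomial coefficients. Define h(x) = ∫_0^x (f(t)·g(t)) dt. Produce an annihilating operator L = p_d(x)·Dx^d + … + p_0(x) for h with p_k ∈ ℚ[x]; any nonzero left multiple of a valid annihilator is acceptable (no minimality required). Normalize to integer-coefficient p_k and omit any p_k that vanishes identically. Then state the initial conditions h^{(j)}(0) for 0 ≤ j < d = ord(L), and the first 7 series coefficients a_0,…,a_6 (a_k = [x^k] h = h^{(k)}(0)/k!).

f: a_k = 0, -1, 1/2, -1/3, 1/4, -1/5, 1/6, …
g: a_k = -3, -9, -27/2, -27/2, -81/8, -243/40, -243/80, …
f·g: L₀ = L_f ⊗_s L_g, ord ≤ 2·1.
h=∫₀ˣh₀: take L = L₀·Dx.
L = (6 + 9·x)·Dx + (-5 - 6·x)·Dx^2 + (1 + x)·Dx^3  (order 3).
h: a_k = 0, 0, 3/2, 5/2, 5/2, 9/5, 83/80, …
ICs: h(0) = 0, h′(0) = 0, h′′(0) = 3.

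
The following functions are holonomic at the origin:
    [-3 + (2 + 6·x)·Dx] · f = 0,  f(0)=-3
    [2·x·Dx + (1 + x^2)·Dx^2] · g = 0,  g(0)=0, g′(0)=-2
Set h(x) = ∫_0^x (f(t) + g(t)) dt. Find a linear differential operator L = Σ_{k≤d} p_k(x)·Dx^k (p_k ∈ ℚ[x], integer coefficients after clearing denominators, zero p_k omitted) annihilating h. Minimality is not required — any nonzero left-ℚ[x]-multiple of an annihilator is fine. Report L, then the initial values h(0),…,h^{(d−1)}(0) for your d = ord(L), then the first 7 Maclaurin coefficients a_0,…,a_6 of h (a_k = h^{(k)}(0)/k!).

L = (-12 - 90·x + 36·x^2 + 54·x^3)·Dx^2 + (-35 - 48·x - 102·x^2 + 144·x^3 + 189·x^4)·Dx^3 + (-6 - 10·x + 36·x^2 + 44·x^3 + 42·x^4 + 54·x^5)·Dx^4  (order 4).
h: a_k = 0, -3, -13/4, 9/8, -211/192, 243/128, -26027/7680, …
ICs: h(0) = 0, h′(0) = -3, h′′(0) = -13/2, h′′′(0) = 27/4.

f: a_k = -3, -9/2, 27/8, -81/16, 1215/128, -5103/256, 45927/1024, …
g: a_k = 0, -2, 0, 2/3, 0, -2/5, 0, …
f+g: L₀ = lclm(L_f,L_g), ord ≤ 1+2.
h=∫h₀ ⇒ L = L₀·Dx.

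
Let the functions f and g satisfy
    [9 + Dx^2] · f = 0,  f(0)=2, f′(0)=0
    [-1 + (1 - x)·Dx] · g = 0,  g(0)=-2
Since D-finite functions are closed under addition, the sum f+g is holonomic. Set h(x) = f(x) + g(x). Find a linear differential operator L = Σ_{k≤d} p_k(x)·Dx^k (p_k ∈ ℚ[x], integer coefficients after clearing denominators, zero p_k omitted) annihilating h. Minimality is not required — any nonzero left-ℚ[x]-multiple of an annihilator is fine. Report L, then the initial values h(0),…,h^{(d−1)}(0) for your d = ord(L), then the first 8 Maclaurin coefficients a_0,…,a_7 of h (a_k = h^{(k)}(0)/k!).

L = (-135 + 162·x - 81·x^2) + (99 - 261·x + 243·x^2 - 81·x^3)·Dx + (-15 + 18·x - 9·x^2)·Dx^2 + (11 - 29·x + 27·x^2 - 9·x^3)·Dx^3  (order 3).
h: a_k = 0, -2, -11, -2, 19/4, -2, -161/40, -2, …
ICs: h(0) = 0, h′(0) = -2, h′′(0) = -22.

f: a_k = 2, 0, -9, 0, 27/4, 0, -81/40, 0, …
g: a_k = -2, -2, -2, -2, -2, -2, -2, -2, …
Sum ⇒ L₀ = lclm(L_f,L_g) in ℚ(x)⟨Dx⟩.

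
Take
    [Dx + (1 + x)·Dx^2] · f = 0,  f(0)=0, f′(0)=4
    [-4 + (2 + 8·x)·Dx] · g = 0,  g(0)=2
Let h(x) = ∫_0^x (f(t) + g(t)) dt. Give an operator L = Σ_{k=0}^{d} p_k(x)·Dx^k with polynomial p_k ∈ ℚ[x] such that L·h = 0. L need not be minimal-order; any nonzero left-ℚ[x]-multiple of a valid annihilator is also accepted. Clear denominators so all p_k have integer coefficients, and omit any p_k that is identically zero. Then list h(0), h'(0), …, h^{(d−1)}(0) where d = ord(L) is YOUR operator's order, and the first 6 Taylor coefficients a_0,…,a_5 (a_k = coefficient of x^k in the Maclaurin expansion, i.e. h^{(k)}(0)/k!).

L = (-8 + 4·x)·Dx^2 + (-10 - 8·x + 20·x^2)·Dx^3 + (-1 - 3·x + 6·x^2 + 8·x^3)·Dx^4  (order 4).
h: a_k = 0, 2, 4, -2, 7/3, -21/5, …
ICs: h(0) = 0, h′(0) = 2, h′′(0) = 8, h′′′(0) = -12.

f: a_k = 0, 4, -2, 4/3, -1, 4/5, …
g: a_k = 2, 4, -4, 8, -20, 56, …
L₀ := lclm(L_f,L_g); ord L₀ ≤ 2+1.
h=∫₀ˣh₀: take L = L₀·Dx.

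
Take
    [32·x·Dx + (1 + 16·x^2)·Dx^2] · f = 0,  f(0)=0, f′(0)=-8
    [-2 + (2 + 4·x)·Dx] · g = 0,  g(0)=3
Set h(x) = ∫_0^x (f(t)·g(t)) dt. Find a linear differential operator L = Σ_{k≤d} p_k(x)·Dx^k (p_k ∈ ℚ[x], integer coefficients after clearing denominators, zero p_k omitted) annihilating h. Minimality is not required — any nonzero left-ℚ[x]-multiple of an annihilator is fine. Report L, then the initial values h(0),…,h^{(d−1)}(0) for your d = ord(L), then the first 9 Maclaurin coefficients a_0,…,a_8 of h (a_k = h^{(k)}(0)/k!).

f: a_k = 0, -8, 0, 128/3, 0, -2048/5, 0, 32768/7, 0, …
g: a_k = 3, 3, -3/2, 3/2, -15/8, 21/8, -63/16, 99/16, -1287/128, …
Product ⇒ symmetric product L₀, ord ≤ 2.
Integrate: L := L₀·Dx.
L = (3 - 32·x - 16·x^2)·Dx + (-2 + 28·x + 96·x^2 + 64·x^3)·Dx^2 + (1 + 4·x + 20·x^2 + 64·x^3 + 64·x^4)·Dx^3  (order 3).
h: a_k = 0, 0, -12, -8, 35, 116/5, -6389/30, -847/5, 1022653/560, …
ICs: h(0) = 0, h′(0) = 0, h′′(0) = -24.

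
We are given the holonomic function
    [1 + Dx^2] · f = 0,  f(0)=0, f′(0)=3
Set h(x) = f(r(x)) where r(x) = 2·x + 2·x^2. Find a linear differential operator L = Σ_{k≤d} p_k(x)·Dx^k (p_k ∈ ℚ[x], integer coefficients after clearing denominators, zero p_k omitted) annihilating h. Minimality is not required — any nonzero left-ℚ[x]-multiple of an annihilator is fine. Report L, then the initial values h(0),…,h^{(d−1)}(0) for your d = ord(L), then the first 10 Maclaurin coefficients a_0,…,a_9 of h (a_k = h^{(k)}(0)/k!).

f: a_k = 0, 3, 0, -1/2, 0, 1/40, 0, -1/1680, 0, 1/120960, …
Substitute x→r, Dx→(1/r')Dx; clear ⇒ L₀.
L = (4 + 24·x + 48·x^2 + 32·x^3) - 2·Dx + (1 + 2·x)·Dx^2  (order 2).
h: a_k = 0, 6, 6, -4, -12, -56/5, 0, 832/105, 112/15, 2272/945, …
ICs: h(0) = 0, h′(0) = 6.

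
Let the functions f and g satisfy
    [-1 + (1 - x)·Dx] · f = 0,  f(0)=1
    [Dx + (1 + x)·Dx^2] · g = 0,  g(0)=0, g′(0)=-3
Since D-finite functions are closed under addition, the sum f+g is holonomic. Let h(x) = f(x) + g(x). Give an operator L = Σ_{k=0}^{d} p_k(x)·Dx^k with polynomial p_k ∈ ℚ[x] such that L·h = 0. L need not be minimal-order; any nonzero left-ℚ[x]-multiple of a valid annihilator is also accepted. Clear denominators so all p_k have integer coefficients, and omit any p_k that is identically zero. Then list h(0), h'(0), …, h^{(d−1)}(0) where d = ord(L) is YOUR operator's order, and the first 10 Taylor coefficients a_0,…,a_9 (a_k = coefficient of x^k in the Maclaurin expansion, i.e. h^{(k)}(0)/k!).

L = (10 + 2·x)·Dx + (4 + 16·x + 4·x^2)·Dx^2 + (-3 - x + 3·x^2 + x^3)·Dx^3  (order 3).
h: a_k = 1, -2, 5/2, 0, 7/4, 2/5, 3/2, 4/7, 11/8, 2/3, …
ICs: h(0) = 1, h′(0) = -2, h′′(0) = 5.

f: a_k = 1, 1, 1, 1, 1, 1, 1, 1, 1, 1, …
g: a_k = 0, -3, 3/2, -1, 3/4, -3/5, 1/2, -3/7, 3/8, -1/3, …
L₀ := lclm(L_f,L_g); ord L₀ ≤ 1+2.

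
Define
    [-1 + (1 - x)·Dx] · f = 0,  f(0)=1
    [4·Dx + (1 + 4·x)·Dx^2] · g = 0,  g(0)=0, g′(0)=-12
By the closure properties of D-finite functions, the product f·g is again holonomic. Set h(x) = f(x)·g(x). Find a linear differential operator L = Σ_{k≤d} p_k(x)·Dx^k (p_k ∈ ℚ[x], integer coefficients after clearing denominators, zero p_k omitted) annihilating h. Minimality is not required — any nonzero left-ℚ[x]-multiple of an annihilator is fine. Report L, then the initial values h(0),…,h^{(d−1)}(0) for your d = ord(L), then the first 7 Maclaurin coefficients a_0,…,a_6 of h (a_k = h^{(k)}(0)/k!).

f: a_k = 1, 1, 1, 1, 1, 1, 1, …
g: a_k = 0, -12, 24, -64, 192, -3072/5, 2048, …
h₀=f·g: eliminate ⇒ L₀, order ≤ 1·2.
L = 4 + (-2 + 12·x)·Dx + (-1 - 3·x + 4·x^2)·Dx^2  (order 2).
h: a_k = 0, -12, 12, -52, 140, -2372/5, 7868/5, …
ICs: h(0) = 0, h′(0) = -12.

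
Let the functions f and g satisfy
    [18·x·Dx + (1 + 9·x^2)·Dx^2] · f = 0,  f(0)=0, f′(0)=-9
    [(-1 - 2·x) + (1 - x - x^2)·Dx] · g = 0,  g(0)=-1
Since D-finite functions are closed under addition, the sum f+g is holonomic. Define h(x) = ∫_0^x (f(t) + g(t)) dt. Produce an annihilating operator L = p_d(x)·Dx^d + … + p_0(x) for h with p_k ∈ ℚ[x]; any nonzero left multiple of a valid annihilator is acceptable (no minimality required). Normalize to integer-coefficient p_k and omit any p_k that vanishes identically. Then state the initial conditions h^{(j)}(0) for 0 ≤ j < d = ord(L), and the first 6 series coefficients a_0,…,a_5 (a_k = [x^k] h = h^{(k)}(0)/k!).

f: a_k = 0, -9, 0, 27, 0, -729/5, …
g: a_k = -1, -1, -2, -3, -5, -8, …
f+g: L₀ = lclm(L_f,L_g), ord ≤ 2+1.
∫: right-multiply L₀ by Dx.
L = (36 - 144·x - 1440·x^2 - 2376·x^3 - 3186·x^4 - 486·x^6)·Dx^2 + (-18 - 24·x + 108·x^2 - 444·x^3 - 2313·x^4 - 2178·x^5 - 243·x^6 - 486·x^7)·Dx^3 + (2 + 10·x + 34·x^2 + 48·x^3 + 123·x^4 - 387·x^5 - 198·x^6 - 81·x^7 - 81·x^8)·Dx^4  (order 4).
h: a_k = 0, -1, -5, -2/3, 6, -1, …
ICs: h(0) = 0, h′(0) = -1, h′′(0) = -10, h′′′(0) = -4.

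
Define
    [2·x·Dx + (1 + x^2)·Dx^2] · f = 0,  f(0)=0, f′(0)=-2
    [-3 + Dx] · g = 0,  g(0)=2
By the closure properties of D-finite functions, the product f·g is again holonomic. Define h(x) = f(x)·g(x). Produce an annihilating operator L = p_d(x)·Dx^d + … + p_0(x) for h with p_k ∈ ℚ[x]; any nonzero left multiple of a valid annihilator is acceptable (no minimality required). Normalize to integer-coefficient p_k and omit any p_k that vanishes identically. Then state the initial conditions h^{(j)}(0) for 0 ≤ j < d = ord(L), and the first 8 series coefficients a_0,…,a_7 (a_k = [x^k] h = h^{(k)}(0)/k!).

f: a_k = 0, -2, 0, 2/3, 0, -2/5, 0, 2/7, …
g: a_k = 2, 6, 9, 9, 27/4, 81/20, 81/40, 243/280, …
L₀ := L_f ⊗_s L_g (sym. prod.), ord ≤ 2.
L = (9 - 6·x + 9·x^2) + (-6 + 2·x - 6·x^2)·Dx + (1 + x^2)·Dx^2  (order 2).
h: a_k = 0, -4, -12, -50/3, -14, -83/10, -9/2, -361/140, …
ICs: h(0) = 0, h′(0) = -4.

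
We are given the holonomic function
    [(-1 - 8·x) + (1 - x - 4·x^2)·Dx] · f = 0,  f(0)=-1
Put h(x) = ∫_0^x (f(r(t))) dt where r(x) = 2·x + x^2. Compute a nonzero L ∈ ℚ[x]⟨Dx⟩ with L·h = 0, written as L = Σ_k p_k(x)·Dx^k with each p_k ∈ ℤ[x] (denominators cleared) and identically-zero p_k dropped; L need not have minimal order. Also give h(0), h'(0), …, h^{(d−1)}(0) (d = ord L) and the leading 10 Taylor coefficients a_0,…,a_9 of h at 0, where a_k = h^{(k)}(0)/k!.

f: a_k = -1, -1, -5, -9, -29, -65, -181, -441, -1165, -2929, …
L₀ from L_f via x↦r, Dx↦r'^{-1}Dx.
h=∫₀ˣh₀: take L = L₀·Dx.
L = (2 + 34·x + 48·x^2 + 16·x^3)·Dx + (-1 + 2·x + 17·x^2 + 16·x^3 + 4·x^4)·Dx^2  (order 2).
h: a_k = 0, -1, -1, -7, -23, -577/5, -1531/3, -17489/7, -12079, -541877/9, …
ICs: h(0) = 0, h′(0) = -1.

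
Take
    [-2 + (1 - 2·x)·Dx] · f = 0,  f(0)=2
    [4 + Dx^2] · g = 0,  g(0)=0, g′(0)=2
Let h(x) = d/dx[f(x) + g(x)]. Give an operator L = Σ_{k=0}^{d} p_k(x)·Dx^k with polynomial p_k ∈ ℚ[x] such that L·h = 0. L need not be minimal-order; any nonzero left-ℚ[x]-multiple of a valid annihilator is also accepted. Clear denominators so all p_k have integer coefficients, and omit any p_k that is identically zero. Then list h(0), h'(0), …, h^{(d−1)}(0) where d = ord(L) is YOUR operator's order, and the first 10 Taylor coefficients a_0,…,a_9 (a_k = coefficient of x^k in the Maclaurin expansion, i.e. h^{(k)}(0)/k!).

f: a_k = 2, 4, 8, 16, 32, 64, 128, 256, 512, 1024, …
g: a_k = 0, 2, 0, -4/3, 0, 4/15, 0, -8/315, 0, 4/2835, …
f+g: L₀ = lclm(L_f,L_g), ord ≤ 1+2.
h=h₀': d/dx-closure on L₀ ⇒ L.
L = (208 - 64·x + 64·x^2) + (-28 + 72·x - 48·x^2 + 32·x^3)·Dx + (52 - 16·x + 16·x^2)·Dx^2 + (-7 + 18·x - 12·x^2 + 8·x^3)·Dx^3  (order 3).
h: a_k = 6, 16, 44, 128, 964/3, 768, 80632/45, 4096, 2903044/315, 20480, …
ICs: h(0) = 6, h′(0) = 16, h′′(0) = 88.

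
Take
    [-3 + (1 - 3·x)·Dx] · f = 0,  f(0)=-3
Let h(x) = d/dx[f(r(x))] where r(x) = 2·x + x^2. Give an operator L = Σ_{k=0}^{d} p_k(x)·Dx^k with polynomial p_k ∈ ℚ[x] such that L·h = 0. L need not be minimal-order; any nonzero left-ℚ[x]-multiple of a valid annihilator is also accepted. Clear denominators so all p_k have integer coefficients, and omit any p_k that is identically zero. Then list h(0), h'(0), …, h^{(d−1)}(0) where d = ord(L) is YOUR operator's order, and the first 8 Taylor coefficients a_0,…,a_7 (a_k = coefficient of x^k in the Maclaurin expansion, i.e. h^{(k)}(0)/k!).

f: a_k = -3, -9, -27, -81, -243, -729, -2187, -6561, …
f∘r: x↦r, Dx↦Dx/r' in L_f ⇒ L₀.
h=h₀': d/dx-closure on L₀ ⇒ L.
L = (13 + 18·x + 9·x^2) + (-1 + 5·x + 9·x^2 + 3·x^3)·Dx  (order 1).
h: a_k = -18, -234, -2268, -19548, -157950, -1225206, -9239832, -68259672, …
ICs: h(0) = -18.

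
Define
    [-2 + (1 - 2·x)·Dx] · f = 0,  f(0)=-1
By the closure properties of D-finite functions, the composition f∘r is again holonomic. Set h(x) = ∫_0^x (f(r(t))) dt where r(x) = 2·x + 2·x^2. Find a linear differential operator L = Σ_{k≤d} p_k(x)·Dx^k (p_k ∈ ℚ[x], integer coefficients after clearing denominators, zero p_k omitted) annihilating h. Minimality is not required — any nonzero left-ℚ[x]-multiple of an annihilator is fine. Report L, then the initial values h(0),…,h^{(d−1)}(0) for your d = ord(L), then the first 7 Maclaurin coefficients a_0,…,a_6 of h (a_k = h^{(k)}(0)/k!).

L = (4 + 8·x)·Dx + (-1 + 4·x + 4·x^2)·Dx^2  (order 2).
h: a_k = 0, -1, -2, -20/3, -24, -464/5, -1120/3, …
ICs: h(0) = 0, h′(0) = -1.

f: a_k = -1, -2, -4, -8, -16, -32, -64, …
Change of var in L_f (x↦r) gives L₀.
∫: right-multiply L₀ by Dx.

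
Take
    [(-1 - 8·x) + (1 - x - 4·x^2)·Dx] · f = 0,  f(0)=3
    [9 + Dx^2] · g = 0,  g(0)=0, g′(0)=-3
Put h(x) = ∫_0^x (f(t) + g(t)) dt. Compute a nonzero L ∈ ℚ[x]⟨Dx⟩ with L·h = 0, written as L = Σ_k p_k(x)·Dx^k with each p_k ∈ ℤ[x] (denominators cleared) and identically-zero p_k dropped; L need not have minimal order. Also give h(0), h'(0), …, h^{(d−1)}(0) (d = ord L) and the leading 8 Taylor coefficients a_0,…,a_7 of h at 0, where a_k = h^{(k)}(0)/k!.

L = (567 + 4806·x + 3321·x^2 + 9936·x^3 + 6480·x^4 + 10368·x^5)·Dx + (-171 + 117·x + 441·x^2 - 135·x^3 + 540·x^4 + 3888·x^5 + 5184·x^6)·Dx^2 + (63 + 534·x + 369·x^2 + 1104·x^3 + 720·x^4 + 1152·x^5)·Dx^3 + (-19 + 13·x + 49·x^2 - 15·x^3 + 60·x^4 + 432·x^5 + 576·x^6)·Dx^4  (order 4).
h: a_k = 0, 3, 0, 5, 63/8, 87/5, 2573/80, 543/7, …
ICs: h(0) = 0, h′(0) = 3, h′′(0) = 0, h′′′(0) = 30.

f: a_k = 3, 3, 15, 27, 87, 195, 543, 1323, …
g: a_k = 0, -3, 0, 9/2, 0, -81/40, 0, 243/560, …
L₀ := lclm(L_f,L_g); ord L₀ ≤ 1+2.
∫: right-multiply L₀ by Dx.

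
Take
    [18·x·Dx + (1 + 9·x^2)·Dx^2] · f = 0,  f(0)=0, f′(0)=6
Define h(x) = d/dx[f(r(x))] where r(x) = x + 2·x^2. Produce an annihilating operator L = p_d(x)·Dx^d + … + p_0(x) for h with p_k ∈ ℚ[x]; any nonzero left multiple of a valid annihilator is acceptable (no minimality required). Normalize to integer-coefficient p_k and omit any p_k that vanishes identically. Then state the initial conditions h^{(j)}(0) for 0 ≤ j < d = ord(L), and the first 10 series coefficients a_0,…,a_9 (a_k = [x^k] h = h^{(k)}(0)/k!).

f: a_k = 0, 6, 0, -18, 0, 486/5, 0, -4374/7, 0, 4374, …
L₀ from L_f via x↦r, Dx↦r'^{-1}Dx.
Differentiate: ansatz ord ≤ ord L₀ ⇒ L.
L = (-4 + 18·x + 144·x^2 + 432·x^3 + 432·x^4) + (1 + 4·x + 9·x^2 + 72·x^3 + 180·x^4 + 144·x^5)·Dx  (order 1).
h: a_k = 6, 24, -54, -432, -594, 4968, 22842, -7776, -363042, -931176, …
ICs: h(0) = 6.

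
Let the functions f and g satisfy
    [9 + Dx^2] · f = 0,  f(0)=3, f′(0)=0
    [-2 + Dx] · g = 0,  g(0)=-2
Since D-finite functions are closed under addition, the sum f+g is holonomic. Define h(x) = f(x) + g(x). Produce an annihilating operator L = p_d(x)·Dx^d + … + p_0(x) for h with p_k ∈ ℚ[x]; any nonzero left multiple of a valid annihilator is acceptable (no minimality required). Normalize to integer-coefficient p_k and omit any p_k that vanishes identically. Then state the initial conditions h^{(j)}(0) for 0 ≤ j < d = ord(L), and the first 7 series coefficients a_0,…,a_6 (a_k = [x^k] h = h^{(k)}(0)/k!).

L = -18 + 9·Dx - 2·Dx^2 + Dx^3  (order 3).
h: a_k = 1, -4, -35/2, -8/3, 211/24, -8/15, -463/144, …
ICs: h(0) = 1, h′(0) = -4, h′′(0) = -35.

f: a_k = 3, 0, -27/2, 0, 81/8, 0, -243/80, …
g: a_k = -2, -4, -4, -8/3, -4/3, -8/15, -8/45, …
f+g: L₀ = lclm(L_f,L_g), ord ≤ 2+1.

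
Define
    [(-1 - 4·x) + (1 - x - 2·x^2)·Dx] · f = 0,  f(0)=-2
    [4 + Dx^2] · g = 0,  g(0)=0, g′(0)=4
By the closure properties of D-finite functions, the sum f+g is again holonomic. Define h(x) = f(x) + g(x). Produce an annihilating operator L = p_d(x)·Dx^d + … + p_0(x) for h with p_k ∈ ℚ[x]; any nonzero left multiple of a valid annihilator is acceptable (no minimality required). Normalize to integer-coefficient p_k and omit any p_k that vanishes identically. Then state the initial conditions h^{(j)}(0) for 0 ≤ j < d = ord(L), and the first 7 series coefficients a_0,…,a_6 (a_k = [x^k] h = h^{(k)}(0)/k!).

f: a_k = -2, -2, -6, -10, -22, -42, -86, …
g: a_k = 0, 4, 0, -8/3, 0, 8/15, 0, …
Sum ⇒ L₀ = lclm(L_f,L_g) in ℚ(x)⟨Dx⟩.
L = (68 + 304·x + 200·x^2 + 320·x^3 + 160·x^4 + 128·x^5) + (-20 + 12·x + 24·x^2 + 8·x^3 + 48·x^4 + 96·x^5 + 64·x^6)·Dx + (17 + 76·x + 50·x^2 + 80·x^3 + 40·x^4 + 32·x^5)·Dx^2 + (-5 + 3·x + 6·x^2 + 2·x^3 + 12·x^4 + 24·x^5 + 16·x^6)·Dx^3  (order 3).
h: a_k = -2, 2, -6, -38/3, -22, -622/15, -86, …
ICs: h(0) = -2, h′(0) = 2, h′′(0) = -12.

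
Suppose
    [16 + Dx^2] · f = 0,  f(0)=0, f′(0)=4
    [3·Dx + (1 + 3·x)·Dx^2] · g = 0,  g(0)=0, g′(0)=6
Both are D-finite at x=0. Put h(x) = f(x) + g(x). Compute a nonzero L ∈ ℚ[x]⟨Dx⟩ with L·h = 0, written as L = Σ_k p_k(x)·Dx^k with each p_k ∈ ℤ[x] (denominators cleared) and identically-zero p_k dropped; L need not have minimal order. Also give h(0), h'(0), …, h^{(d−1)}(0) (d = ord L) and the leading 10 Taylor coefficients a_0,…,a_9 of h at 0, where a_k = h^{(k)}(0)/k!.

f: a_k = 0, 4, 0, -32/3, 0, 128/15, 0, -1024/315, 0, 2048/2835, …
g: a_k = 0, 6, -9, 18, -81/2, 486/5, -243, 4374/7, -6561/4, 4374, …
Sum ⇒ L₀ = lclm(L_f,L_g) in ℚ(x)⟨Dx⟩.
L = (1680 + 2304·x + 3456·x^2)·Dx + (272 + 1584·x + 3456·x^2 + 3456·x^3)·Dx^2 + (105 + 144·x + 216·x^2)·Dx^3 + (17 + 99·x + 216·x^2 + 216·x^3)·Dx^4  (order 4).
h: a_k = 0, 10, -9, 22/3, -81/2, 1586/15, -243, 195806/315, -6561/4, 12402338/2835, …
ICs: h(0) = 0, h′(0) = 10, h′′(0) = -18, h′′′(0) = 44.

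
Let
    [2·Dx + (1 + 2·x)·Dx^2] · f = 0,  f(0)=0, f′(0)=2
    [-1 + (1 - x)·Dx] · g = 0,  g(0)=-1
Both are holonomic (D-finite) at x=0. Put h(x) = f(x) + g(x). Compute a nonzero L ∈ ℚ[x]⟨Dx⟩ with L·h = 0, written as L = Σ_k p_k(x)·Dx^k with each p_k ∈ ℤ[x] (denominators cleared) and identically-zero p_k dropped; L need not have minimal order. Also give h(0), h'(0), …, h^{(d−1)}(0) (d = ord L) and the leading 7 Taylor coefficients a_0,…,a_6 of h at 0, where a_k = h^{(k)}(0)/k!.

L = (-14 - 4·x)·Dx + (1 - 20·x - 8·x^2)·Dx^2 + (2 + 3·x - 3·x^2 - 2·x^3)·Dx^3  (order 3).
h: a_k = -1, 1, -3, 5/3, -5, 27/5, -35/3, …
ICs: h(0) = -1, h′(0) = 1, h′′(0) = -6.

f: a_k = 0, 2, -2, 8/3, -4, 32/5, -32/3, …
g: a_k = -1, -1, -1, -1, -1, -1, -1, …
h₀=f+g: left-lcm gives L₀, ord ≤ 3.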